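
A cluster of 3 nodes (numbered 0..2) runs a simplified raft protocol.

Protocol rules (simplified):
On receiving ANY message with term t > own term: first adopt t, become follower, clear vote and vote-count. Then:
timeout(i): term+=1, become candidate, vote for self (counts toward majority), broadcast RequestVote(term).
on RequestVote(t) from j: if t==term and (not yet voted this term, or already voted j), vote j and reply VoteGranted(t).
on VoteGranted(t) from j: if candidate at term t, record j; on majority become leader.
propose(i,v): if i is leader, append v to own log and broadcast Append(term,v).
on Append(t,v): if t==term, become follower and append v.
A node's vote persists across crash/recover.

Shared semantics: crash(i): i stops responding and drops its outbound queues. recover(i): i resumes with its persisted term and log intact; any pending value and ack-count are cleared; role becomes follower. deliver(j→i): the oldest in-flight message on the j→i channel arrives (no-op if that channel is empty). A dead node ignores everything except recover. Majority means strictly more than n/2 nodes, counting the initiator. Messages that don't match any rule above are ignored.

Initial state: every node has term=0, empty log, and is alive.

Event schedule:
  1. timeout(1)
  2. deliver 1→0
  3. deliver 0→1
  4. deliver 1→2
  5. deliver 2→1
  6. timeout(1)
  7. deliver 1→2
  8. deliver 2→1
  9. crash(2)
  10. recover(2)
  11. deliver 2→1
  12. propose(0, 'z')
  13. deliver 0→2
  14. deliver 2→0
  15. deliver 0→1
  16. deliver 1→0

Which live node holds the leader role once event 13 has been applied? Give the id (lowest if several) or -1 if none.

1. timeout(1):  <1:cand t1 ->
2. deliver 1→0:  <0:foll t1 ->
3. deliver 0→1:  <1:lead t1 ->
4. deliver 1→2:  <2:foll t1 ->
5. deliver 2→1:  nop
6. timeout(1):  <1:cand t2 ->
7. deliver 1→2:  <2:foll t2 ->
8. deliver 2→1:  <1:lead t2 ->
9. crash(2):  <2:✗foll t2 ->
10. recover(2):  <2:foll t2 ->
11. deliver 2→1:  nop
12. propose(0,'z'):  nop
13. deliver 0→2:  nop

1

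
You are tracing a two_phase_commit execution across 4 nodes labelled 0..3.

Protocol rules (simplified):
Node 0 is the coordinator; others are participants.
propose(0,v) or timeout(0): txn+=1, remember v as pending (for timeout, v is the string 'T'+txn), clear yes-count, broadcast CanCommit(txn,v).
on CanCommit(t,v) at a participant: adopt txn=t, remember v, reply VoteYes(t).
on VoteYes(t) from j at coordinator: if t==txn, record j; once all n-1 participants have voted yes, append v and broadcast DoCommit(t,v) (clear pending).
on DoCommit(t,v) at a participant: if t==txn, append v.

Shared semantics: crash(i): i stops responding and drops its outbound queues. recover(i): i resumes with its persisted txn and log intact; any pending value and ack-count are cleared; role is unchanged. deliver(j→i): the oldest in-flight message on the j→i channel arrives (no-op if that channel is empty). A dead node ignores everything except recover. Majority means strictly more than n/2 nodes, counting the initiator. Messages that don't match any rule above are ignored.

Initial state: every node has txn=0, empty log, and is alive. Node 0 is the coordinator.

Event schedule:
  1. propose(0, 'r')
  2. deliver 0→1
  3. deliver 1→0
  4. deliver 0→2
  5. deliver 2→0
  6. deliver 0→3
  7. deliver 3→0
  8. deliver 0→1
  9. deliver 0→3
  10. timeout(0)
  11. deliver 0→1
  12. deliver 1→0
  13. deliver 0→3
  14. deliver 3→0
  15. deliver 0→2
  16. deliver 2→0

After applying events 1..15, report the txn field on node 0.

[1] propose(0,'r') → N0(coor t1 [-])
[2] deliver 0→1 → N1(part t1 [-])
[3] deliver 1→0 → ∅
[4] deliver 0→2 → N2(part t1 [-])
[5] deliver 2→0 → ∅
[6] deliver 0→3 → N3(part t1 [-])
[7] deliver 3→0 → N0(coor t1 [r])
[8] deliver 0→1 → N1(part t1 [r])
[9] deliver 0→3 → N3(part t1 [r])
[10] timeout(0) → N0(coor t2 [r])
[11] deliver 0→1 → N1(part t2 [r])
[12] deliver 1→0 → ∅
[13] deliver 0→3 → N3(part t2 [r])
[14] deliver 3→0 → ∅
[15] deliver 0→2 → N2(part t1 [r])

2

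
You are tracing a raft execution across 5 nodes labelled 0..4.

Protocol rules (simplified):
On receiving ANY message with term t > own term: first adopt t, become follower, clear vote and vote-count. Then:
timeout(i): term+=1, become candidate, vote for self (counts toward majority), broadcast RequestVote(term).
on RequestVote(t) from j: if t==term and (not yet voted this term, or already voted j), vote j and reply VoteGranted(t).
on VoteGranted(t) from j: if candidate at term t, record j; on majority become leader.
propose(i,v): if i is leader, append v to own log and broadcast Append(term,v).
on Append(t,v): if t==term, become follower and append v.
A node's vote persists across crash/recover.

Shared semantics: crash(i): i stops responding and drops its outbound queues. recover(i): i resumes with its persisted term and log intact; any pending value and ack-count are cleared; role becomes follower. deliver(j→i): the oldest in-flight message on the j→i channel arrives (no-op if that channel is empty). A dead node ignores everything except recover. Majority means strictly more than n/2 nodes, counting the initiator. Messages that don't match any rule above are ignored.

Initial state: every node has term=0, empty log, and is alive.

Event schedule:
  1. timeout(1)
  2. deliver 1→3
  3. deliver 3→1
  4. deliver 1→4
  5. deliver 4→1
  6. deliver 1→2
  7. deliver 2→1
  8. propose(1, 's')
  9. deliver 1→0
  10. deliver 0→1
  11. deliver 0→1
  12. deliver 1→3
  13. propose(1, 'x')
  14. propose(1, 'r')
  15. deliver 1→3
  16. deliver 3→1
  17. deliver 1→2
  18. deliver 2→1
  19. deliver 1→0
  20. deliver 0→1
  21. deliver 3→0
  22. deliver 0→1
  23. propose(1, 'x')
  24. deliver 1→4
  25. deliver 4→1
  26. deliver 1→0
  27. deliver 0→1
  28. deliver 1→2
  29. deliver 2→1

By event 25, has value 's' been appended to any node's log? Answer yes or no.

yes

step 1 timeout(1): 1={cand,t=1,log=-}
step 2 deliver 1→3: 3={foll,t=1,log=-}
step 3 deliver 3→1: —
step 4 deliver 1→4: 4={foll,t=1,log=-}
step 5 deliver 4→1: 1={lead,t=1,log=-}
step 6 deliver 1→2: 2={foll,t=1,log=-}
step 7 deliver 2→1: —
step 8 propose(1,'s'): 1={lead,t=1,log=s}
step 9 deliver 1→0: 0={foll,t=1,log=-}
step 10 deliver 0→1: —
step 11 deliver 0→1: —
step 12 deliver 1→3: 3={foll,t=1,log=s}
step 13 propose(1,'x'): 1={lead,t=1,log=s,x}
step 14 propose(1,'r'): 1={lead,t=1,log=s,x,r}
step 15 deliver 1→3: 3={foll,t=1,log=s,x}
step 16 deliver 3→1: —
step 17 deliver 1→2: 2={foll,t=1,log=s}
step 18 deliver 2→1: —
step 19 deliver 1→0: 0={foll,t=1,log=s}
step 20 deliver 0→1: —
step 21 deliver 3→0: —
step 22 deliver 0→1: —
step 23 propose(1,'x'): 1={lead,t=1,log=s,x,r,x}
step 24 deliver 1→4: 4={foll,t=1,log=s}
step 25 deliver 4→1: —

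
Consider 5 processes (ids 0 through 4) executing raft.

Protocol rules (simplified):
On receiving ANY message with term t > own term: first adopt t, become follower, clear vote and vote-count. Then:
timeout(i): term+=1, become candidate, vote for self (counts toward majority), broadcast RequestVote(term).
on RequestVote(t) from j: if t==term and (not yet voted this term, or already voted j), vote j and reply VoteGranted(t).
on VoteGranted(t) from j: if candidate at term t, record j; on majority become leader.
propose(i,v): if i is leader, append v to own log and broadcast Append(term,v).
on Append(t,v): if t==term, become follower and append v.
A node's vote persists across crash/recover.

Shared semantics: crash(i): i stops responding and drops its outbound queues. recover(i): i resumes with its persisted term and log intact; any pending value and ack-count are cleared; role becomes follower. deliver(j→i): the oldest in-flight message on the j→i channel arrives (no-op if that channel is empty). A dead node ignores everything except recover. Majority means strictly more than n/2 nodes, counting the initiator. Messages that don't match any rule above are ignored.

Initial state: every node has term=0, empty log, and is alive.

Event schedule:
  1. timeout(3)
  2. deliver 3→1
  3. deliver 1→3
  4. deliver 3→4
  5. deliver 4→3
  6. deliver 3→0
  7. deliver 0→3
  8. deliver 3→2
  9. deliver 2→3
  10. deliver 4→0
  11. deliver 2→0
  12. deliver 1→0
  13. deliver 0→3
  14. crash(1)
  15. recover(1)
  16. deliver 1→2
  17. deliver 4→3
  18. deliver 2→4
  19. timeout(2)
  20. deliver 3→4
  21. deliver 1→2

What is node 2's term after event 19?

[1] timeout(3) → N3(cand t1 [-])
[2] deliver 3→1 → N1(foll t1 [-])
[3] deliver 1→3 → ∅
[4] deliver 3→4 → N4(foll t1 [-])
[5] deliver 4→3 → N3(lead t1 [-])
[6] deliver 3→0 → N0(foll t1 [-])
[7] deliver 0→3 → ∅
[8] deliver 3→2 → N2(foll t1 [-])
[9] deliver 2→3 → ∅
[10] deliver 4→0 → ∅
[11] deliver 2→0 → ∅
[12] deliver 1→0 → ∅
[13] deliver 0→3 → ∅
[14] crash(1) → N1(✗foll t1 [-])
[15] recover(1) → N1(foll t1 [-])
[16] deliver 1→2 → ∅
[17] deliver 4→3 → ∅
[18] deliver 2→4 → ∅
[19] timeout(2) → N2(cand t2 [-])

2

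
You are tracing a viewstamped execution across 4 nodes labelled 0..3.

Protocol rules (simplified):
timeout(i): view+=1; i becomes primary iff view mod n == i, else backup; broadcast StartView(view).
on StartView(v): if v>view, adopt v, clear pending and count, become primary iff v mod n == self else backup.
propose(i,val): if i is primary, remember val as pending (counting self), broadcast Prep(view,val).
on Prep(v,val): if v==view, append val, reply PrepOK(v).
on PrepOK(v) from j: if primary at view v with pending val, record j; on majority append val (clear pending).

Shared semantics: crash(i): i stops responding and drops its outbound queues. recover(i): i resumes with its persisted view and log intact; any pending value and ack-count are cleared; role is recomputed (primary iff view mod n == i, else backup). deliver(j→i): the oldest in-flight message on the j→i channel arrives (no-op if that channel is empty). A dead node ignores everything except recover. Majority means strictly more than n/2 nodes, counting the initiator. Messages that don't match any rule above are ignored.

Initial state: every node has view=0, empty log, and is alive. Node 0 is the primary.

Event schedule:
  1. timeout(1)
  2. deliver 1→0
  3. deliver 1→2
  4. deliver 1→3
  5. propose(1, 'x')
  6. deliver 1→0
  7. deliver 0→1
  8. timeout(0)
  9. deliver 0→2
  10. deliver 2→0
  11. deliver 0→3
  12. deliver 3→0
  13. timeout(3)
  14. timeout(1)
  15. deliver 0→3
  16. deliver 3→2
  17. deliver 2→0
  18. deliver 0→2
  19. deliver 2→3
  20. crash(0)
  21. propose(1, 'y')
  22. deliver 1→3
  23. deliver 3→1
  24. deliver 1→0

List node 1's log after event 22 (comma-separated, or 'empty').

empty

[1] timeout(1) → N1(prim v1 [-])
[2] deliver 1→0 → N0(back v1 [-])
[3] deliver 1→2 → N2(back v1 [-])
[4] deliver 1→3 → N3(back v1 [-])
[5] propose(1,'x') → ∅
[6] deliver 1→0 → N0(back v1 [x])
[7] deliver 0→1 → ∅
[8] timeout(0) → N0(back v2 [x])
[9] deliver 0→2 → N2(prim v2 [-])
[10] deliver 2→0 → ∅
[11] deliver 0→3 → N3(back v2 [-])
[12] deliver 3→0 → ∅
[13] timeout(3) → N3(prim v3 [-])
[14] timeout(1) → N1(back v2 [-])
[15] deliver 0→3 → ∅
[16] deliver 3→2 → N2(back v3 [-])
[17] deliver 2→0 → ∅
[18] deliver 0→2 → ∅
[19] deliver 2→3 → ∅
[20] crash(0) → N0(✗back v2 [x])
[21] propose(1,'y') → ∅
[22] deliver 1→3 → ∅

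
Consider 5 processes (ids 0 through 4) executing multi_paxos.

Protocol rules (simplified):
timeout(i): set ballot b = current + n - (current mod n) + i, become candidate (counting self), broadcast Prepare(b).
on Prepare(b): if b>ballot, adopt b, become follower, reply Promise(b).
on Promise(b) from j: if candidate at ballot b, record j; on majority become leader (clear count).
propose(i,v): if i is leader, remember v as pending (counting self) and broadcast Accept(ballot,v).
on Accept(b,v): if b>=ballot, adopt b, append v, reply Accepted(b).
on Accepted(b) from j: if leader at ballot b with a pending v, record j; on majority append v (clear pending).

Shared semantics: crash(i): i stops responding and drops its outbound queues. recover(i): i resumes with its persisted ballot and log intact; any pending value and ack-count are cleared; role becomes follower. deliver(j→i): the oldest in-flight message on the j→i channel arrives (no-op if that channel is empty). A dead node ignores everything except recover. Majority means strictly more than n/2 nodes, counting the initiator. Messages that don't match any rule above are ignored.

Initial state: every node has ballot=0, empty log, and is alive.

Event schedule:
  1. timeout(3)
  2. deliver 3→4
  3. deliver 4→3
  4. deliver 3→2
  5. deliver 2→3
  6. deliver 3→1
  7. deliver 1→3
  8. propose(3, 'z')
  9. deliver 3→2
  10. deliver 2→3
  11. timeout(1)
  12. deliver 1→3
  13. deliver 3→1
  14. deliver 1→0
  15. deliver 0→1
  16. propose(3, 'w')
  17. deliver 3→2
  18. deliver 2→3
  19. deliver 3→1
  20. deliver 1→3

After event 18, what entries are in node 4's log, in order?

empty

after 1 — timeout(3): n3:cand/b8/[-]
after 2 — deliver 3→4: n4:foll/b8/[-]
after 3 — deliver 4→3: ·
after 4 — deliver 3→2: n2:foll/b8/[-]
after 5 — deliver 2→3: n3:lead/b8/[-]
after 6 — deliver 3→1: n1:foll/b8/[-]
after 7 — deliver 1→3: ·
after 8 — propose(3,'z'): ·
after 9 — deliver 3→2: n2:foll/b8/[z]
after 10 — deliver 2→3: ·
after 11 — timeout(1): n1:cand/b11/[-]
after 12 — deliver 1→3: n3:foll/b11/[-]
after 13 — deliver 3→1: ·
after 14 — deliver 1→0: n0:foll/b11/[-]
after 15 — deliver 0→1: ·
after 16 — propose(3,'w'): ·
after 17 — deliver 3→2: ·
after 18 — deliver 2→3: ·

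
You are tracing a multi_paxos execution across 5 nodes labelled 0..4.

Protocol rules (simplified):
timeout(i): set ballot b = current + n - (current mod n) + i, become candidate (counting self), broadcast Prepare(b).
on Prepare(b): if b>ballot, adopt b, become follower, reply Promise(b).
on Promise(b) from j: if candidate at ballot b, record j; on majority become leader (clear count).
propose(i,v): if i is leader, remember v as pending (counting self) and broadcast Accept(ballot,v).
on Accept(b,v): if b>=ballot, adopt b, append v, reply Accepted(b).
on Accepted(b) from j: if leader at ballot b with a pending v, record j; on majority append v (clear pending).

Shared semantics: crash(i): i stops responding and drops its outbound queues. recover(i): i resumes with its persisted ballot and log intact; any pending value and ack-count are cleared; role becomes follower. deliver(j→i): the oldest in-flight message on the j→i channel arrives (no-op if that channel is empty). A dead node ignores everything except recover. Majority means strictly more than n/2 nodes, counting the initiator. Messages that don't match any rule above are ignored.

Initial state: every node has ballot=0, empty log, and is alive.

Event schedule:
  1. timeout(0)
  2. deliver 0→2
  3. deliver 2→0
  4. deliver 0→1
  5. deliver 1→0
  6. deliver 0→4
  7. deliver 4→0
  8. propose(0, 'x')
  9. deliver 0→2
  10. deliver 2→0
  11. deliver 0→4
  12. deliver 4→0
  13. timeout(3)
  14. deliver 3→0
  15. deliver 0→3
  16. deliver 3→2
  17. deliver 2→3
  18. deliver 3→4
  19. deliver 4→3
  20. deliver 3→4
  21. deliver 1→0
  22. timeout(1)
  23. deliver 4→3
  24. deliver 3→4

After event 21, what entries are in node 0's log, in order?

x

step 1 timeout(0): 0={cand,b=5,log=-}
step 2 deliver 0→2: 2={foll,b=5,log=-}
step 3 deliver 2→0: —
step 4 deliver 0→1: 1={foll,b=5,log=-}
step 5 deliver 1→0: 0={lead,b=5,log=-}
step 6 deliver 0→4: 4={foll,b=5,log=-}
step 7 deliver 4→0: —
step 8 propose(0,'x'): —
step 9 deliver 0→2: 2={foll,b=5,log=x}
step 10 deliver 2→0: —
step 11 deliver 0→4: 4={foll,b=5,log=x}
step 12 deliver 4→0: 0={lead,b=5,log=x}
step 13 timeout(3): 3={cand,b=8,log=-}
step 14 deliver 3→0: 0={foll,b=8,log=x}
step 15 deliver 0→3: —
step 16 deliver 3→2: 2={foll,b=8,log=x}
step 17 deliver 2→3: —
step 18 deliver 3→4: 4={foll,b=8,log=x}
step 19 deliver 4→3: 3={lead,b=8,log=-}
step 20 deliver 3→4: —
step 21 deliver 1→0: —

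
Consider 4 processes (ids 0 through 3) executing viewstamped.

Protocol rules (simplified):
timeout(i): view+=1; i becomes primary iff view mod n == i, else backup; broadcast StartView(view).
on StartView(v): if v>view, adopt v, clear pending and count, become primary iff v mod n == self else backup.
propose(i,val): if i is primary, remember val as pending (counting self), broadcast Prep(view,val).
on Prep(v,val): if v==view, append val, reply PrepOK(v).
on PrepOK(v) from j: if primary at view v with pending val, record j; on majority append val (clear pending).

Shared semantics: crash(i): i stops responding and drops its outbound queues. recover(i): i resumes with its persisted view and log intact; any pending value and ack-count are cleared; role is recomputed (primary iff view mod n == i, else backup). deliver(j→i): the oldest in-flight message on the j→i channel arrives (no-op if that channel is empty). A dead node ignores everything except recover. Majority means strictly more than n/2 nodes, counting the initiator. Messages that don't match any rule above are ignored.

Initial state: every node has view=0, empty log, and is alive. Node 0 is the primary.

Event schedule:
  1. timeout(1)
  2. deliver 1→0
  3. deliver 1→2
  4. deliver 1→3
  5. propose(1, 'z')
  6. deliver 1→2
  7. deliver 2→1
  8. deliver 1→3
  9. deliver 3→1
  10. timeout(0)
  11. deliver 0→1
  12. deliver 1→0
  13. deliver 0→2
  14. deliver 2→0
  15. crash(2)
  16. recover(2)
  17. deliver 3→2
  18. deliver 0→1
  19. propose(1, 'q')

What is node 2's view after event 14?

2

1. timeout(1):  <1:prim v1 ->
2. deliver 1→0:  <0:back v1 ->
3. deliver 1→2:  <2:back v1 ->
4. deliver 1→3:  <3:back v1 ->
5. propose(1,'z'):  nop
6. deliver 1→2:  <2:back v1 z>
7. deliver 2→1:  nop
8. deliver 1→3:  <3:back v1 z>
9. deliver 3→1:  <1:prim v1 z>
10. timeout(0):  <0:back v2 ->
11. deliver 0→1:  <1:back v2 z>
12. deliver 1→0:  nop
13. deliver 0→2:  <2:prim v2 z>
14. deliver 2→0:  nop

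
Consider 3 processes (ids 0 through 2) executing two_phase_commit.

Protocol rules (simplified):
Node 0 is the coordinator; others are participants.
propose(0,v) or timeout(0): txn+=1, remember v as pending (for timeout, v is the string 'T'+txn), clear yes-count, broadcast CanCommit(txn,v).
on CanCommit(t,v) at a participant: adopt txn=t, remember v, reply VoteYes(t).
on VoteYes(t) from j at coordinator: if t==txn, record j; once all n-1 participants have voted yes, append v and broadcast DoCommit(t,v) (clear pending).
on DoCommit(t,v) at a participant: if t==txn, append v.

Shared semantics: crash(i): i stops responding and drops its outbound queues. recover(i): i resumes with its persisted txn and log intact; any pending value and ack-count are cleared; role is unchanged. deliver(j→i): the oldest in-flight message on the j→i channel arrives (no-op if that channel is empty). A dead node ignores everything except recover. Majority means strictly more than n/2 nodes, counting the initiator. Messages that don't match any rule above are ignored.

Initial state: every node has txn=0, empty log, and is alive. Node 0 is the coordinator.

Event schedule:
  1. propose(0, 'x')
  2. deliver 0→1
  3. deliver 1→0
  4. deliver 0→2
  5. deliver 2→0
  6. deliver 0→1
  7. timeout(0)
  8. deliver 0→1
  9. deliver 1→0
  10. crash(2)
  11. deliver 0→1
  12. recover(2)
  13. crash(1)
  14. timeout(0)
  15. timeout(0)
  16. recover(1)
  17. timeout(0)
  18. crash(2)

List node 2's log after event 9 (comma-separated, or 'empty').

e1 propose(0,'x'): 0[coor,t=1,-]
e2 deliver 0→1: 1[part,t=1,-]
e3 deliver 1→0: ·
e4 deliver 0→2: 2[part,t=1,-]
e5 deliver 2→0: 0[coor,t=1,x]
e6 deliver 0→1: 1[part,t=1,x]
e7 timeout(0): 0[coor,t=2,x]
e8 deliver 0→1: 1[part,t=2,x]
e9 deliver 1→0: ·

empty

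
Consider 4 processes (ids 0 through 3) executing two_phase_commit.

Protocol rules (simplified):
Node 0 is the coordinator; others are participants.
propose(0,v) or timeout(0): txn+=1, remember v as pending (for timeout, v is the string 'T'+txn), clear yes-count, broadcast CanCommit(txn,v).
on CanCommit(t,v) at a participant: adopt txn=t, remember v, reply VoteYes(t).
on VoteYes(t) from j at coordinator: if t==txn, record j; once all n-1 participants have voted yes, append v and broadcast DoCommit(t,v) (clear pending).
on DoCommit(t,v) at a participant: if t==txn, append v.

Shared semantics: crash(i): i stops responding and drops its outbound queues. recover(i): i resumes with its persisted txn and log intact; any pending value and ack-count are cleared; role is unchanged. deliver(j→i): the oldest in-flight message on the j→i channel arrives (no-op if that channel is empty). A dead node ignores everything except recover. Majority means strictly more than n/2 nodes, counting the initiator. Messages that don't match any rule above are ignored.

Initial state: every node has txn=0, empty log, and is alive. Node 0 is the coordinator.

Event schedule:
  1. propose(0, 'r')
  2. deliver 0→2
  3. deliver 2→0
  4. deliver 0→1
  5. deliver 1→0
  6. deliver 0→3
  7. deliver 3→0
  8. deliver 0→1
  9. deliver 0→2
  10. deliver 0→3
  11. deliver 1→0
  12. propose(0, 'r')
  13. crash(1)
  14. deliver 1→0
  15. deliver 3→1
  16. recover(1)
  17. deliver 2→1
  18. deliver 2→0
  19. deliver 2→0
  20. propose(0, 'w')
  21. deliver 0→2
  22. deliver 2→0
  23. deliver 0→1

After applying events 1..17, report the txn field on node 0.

1. propose(0,'r'):  <0:coor t1 ->
2. deliver 0→2:  <2:part t1 ->
3. deliver 2→0:  nop
4. deliver 0→1:  <1:part t1 ->
5. deliver 1→0:  nop
6. deliver 0→3:  <3:part t1 ->
7. deliver 3→0:  <0:coor t1 r>
8. deliver 0→1:  <1:part t1 r>
9. deliver 0→2:  <2:part t1 r>
10. deliver 0→3:  <3:part t1 r>
11. deliver 1→0:  nop
12. propose(0,'r'):  <0:coor t2 r>
13. crash(1):  <1:✗part t1 r>
14. deliver 1→0:  nop
15. deliver 3→1:  nop
16. recover(1):  <1:part t1 r>
17. deliver 2→1:  nop

2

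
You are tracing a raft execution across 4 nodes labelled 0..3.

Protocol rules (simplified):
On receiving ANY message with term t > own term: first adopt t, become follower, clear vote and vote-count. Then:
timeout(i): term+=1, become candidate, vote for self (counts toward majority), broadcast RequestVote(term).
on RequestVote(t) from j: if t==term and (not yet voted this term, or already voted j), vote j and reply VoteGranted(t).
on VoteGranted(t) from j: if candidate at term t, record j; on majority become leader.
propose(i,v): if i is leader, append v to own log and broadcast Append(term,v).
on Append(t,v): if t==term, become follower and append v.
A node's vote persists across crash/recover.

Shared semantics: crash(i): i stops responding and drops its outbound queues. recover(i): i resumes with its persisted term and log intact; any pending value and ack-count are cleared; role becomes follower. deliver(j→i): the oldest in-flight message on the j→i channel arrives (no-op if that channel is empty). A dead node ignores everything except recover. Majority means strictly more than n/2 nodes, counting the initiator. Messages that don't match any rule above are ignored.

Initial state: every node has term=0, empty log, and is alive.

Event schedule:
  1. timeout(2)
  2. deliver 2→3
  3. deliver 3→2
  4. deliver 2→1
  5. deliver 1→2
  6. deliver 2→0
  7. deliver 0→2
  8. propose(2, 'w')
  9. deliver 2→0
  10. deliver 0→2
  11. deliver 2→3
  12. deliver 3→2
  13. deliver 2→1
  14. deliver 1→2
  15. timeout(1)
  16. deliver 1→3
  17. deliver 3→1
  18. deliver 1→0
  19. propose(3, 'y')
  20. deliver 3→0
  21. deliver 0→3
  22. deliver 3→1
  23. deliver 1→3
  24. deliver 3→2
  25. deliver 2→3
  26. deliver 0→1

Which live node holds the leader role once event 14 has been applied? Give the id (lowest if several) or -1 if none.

after 1 — timeout(2): n2:cand/t1/[-]
after 2 — deliver 2→3: n3:foll/t1/[-]
after 3 — deliver 3→2: ·
after 4 — deliver 2→1: n1:foll/t1/[-]
after 5 — deliver 1→2: n2:lead/t1/[-]
after 6 — deliver 2→0: n0:foll/t1/[-]
after 7 — deliver 0→2: ·
after 8 — propose(2,'w'): n2:lead/t1/[w]
after 9 — deliver 2→0: n0:foll/t1/[w]
after 10 — deliver 0→2: ·
after 11 — deliver 2→3: n3:foll/t1/[w]
after 12 — deliver 3→2: ·
after 13 — deliver 2→1: n1:foll/t1/[w]
after 14 — deliver 1→2: ·

2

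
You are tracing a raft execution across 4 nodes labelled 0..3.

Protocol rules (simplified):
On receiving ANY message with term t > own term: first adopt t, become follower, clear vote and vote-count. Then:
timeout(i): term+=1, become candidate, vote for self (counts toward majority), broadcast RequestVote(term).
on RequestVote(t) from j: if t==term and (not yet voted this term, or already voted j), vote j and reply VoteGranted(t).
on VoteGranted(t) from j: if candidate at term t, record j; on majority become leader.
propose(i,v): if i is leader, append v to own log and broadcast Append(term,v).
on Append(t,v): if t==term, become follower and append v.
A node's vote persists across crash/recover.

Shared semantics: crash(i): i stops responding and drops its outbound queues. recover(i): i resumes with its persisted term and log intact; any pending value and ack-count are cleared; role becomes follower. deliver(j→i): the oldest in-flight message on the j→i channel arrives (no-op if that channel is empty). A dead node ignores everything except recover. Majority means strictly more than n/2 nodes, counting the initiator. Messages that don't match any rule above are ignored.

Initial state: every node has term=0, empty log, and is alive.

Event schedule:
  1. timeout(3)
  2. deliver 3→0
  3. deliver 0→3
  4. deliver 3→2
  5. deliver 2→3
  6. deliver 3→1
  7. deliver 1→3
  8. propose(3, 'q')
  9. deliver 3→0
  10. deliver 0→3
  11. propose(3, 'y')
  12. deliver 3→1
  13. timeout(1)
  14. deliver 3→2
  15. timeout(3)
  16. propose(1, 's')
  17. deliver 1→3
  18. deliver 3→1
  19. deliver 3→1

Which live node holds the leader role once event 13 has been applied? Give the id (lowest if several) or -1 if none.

after 1 — timeout(3): n3:cand/t1/[-]
after 2 — deliver 3→0: n0:foll/t1/[-]
after 3 — deliver 0→3: ·
after 4 — deliver 3→2: n2:foll/t1/[-]
after 5 — deliver 2→3: n3:lead/t1/[-]
after 6 — deliver 3→1: n1:foll/t1/[-]
after 7 — deliver 1→3: ·
after 8 — propose(3,'q'): n3:lead/t1/[q]
after 9 — deliver 3→0: n0:foll/t1/[q]
after 10 — deliver 0→3: ·
after 11 — propose(3,'y'): n3:lead/t1/[q,y]
after 12 — deliver 3→1: n1:foll/t1/[q]
after 13 — timeout(1): n1:cand/t2/[q]

3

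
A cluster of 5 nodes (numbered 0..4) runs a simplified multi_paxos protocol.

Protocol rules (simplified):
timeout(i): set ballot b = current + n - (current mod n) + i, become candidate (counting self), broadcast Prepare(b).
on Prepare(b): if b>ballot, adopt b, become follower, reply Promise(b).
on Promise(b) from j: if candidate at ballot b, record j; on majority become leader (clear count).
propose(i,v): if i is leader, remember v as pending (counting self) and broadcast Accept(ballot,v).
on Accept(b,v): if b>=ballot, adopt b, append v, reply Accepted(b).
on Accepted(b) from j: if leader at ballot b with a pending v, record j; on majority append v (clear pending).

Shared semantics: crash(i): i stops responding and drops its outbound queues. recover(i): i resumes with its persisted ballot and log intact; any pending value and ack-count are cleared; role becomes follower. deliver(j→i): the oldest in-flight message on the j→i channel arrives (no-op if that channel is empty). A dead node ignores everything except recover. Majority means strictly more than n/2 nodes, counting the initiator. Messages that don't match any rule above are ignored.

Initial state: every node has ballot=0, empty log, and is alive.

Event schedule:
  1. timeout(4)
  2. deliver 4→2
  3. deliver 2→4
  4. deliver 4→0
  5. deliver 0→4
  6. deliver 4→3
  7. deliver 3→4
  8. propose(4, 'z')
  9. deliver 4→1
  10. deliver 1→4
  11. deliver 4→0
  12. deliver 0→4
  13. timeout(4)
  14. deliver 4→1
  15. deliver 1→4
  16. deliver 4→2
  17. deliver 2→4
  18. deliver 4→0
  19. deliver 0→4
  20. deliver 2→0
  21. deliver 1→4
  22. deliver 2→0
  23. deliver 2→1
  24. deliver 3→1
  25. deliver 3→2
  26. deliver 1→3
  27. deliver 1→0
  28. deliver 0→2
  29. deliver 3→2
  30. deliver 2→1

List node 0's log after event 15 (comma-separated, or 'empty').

z

[1] timeout(4) → N4(cand b9 [-])
[2] deliver 4→2 → N2(foll b9 [-])
[3] deliver 2→4 → ∅
[4] deliver 4→0 → N0(foll b9 [-])
[5] deliver 0→4 → N4(lead b9 [-])
[6] deliver 4→3 → N3(foll b9 [-])
[7] deliver 3→4 → ∅
[8] propose(4,'z') → ∅
[9] deliver 4→1 → N1(foll b9 [-])
[10] deliver 1→4 → ∅
[11] deliver 4→0 → N0(foll b9 [z])
[12] deliver 0→4 → ∅
[13] timeout(4) → N4(cand b14 [-])
[14] deliver 4→1 → N1(foll b9 [z])
[15] deliver 1→4 → ∅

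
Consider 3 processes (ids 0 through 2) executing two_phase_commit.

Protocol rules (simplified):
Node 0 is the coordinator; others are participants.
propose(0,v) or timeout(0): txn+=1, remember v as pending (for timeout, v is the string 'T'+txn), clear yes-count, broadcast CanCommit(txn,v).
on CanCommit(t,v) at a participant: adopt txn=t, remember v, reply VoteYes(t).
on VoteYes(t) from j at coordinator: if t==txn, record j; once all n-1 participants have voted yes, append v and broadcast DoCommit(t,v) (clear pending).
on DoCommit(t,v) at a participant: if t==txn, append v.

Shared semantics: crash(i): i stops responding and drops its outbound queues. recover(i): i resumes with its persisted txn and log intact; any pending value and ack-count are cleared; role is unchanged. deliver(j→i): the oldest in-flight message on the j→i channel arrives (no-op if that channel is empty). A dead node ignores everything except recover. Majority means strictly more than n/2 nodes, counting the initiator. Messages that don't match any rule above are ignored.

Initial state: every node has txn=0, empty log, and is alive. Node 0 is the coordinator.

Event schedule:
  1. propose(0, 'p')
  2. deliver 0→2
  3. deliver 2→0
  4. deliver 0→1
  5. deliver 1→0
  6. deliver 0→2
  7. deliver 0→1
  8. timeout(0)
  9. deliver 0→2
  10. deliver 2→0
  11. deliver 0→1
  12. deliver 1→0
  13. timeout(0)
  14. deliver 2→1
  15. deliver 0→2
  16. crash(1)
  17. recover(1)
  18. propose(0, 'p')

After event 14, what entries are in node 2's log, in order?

1. propose(0,'p'):  <0:coor t1 ->
2. deliver 0→2:  <2:part t1 ->
3. deliver 2→0:  nop
4. deliver 0→1:  <1:part t1 ->
5. deliver 1→0:  <0:coor t1 p>
6. deliver 0→2:  <2:part t1 p>
7. deliver 0→1:  <1:part t1 p>
8. timeout(0):  <0:coor t2 p>
9. deliver 0→2:  <2:part t2 p>
10. deliver 2→0:  nop
11. deliver 0→1:  <1:part t2 p>
12. deliver 1→0:  <0:coor t2 p,T2>
13. timeout(0):  <0:coor t3 p,T2>
14. deliver 2→1:  nop

p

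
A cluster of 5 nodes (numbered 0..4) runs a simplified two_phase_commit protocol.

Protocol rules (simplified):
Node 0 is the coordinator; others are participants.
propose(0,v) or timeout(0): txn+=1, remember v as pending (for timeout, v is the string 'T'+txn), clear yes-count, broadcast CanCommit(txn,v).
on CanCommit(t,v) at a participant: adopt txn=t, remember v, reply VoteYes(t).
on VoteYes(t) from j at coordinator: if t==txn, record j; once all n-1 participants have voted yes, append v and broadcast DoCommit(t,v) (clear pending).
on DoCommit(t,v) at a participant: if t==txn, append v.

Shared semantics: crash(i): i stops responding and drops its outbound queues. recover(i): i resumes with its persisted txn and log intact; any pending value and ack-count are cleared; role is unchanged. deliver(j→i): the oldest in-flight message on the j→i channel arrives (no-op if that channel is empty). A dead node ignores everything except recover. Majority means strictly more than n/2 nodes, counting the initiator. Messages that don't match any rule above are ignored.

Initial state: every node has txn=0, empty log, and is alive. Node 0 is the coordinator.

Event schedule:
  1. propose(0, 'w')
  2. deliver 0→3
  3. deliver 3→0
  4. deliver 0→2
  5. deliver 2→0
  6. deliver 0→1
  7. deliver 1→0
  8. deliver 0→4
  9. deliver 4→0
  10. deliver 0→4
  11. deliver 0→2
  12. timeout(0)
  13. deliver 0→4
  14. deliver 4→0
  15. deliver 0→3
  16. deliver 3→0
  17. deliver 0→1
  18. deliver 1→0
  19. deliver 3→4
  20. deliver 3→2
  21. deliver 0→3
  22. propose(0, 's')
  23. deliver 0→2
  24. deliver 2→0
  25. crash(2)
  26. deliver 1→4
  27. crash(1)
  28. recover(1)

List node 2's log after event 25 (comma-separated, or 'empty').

w

e1 propose(0,'w'): 0[coor,t=1,-]
e2 deliver 0→3: 3[part,t=1,-]
e3 deliver 3→0: ·
e4 deliver 0→2: 2[part,t=1,-]
e5 deliver 2→0: ·
e6 deliver 0→1: 1[part,t=1,-]
e7 deliver 1→0: ·
e8 deliver 0→4: 4[part,t=1,-]
e9 deliver 4→0: 0[coor,t=1,w]
e10 deliver 0→4: 4[part,t=1,w]
e11 deliver 0→2: 2[part,t=1,w]
e12 timeout(0): 0[coor,t=2,w]
e13 deliver 0→4: 4[part,t=2,w]
e14 deliver 4→0: ·
e15 deliver 0→3: 3[part,t=1,w]
e16 deliver 3→0: ·
e17 deliver 0→1: 1[part,t=1,w]
e18 deliver 1→0: ·
e19 deliver 3→4: ·
e20 deliver 3→2: ·
e21 deliver 0→3: 3[part,t=2,w]
e22 propose(0,'s'): 0[coor,t=3,w]
e23 deliver 0→2: 2[part,t=2,w]
e24 deliver 2→0: ·
e25 crash(2): 2[✗part,t=2,w]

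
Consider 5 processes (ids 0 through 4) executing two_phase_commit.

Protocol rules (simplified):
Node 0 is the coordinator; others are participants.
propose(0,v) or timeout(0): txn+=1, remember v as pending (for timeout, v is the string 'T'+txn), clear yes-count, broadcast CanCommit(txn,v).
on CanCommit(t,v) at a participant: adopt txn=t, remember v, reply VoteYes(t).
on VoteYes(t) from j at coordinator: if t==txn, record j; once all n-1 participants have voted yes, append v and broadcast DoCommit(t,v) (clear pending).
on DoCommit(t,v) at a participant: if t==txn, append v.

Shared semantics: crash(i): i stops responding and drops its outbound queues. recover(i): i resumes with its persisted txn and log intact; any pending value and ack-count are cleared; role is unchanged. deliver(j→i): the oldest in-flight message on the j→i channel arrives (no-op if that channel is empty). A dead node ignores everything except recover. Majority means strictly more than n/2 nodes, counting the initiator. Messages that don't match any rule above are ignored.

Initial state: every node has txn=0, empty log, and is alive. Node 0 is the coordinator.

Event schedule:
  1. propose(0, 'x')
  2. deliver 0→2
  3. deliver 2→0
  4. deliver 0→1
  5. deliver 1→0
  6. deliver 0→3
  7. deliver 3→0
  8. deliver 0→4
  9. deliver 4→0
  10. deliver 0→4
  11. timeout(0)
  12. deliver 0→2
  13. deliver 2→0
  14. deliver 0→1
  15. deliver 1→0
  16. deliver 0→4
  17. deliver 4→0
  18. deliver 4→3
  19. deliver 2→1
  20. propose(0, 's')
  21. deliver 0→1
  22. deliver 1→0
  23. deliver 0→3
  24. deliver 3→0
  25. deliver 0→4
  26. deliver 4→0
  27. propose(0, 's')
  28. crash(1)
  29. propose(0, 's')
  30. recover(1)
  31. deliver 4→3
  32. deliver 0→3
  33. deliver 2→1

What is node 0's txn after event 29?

5

e1 propose(0,'x'): 0[coor,t=1,-]
e2 deliver 0→2: 2[part,t=1,-]
e3 deliver 2→0: ·
e4 deliver 0→1: 1[part,t=1,-]
e5 deliver 1→0: ·
e6 deliver 0→3: 3[part,t=1,-]
e7 deliver 3→0: ·
e8 deliver 0→4: 4[part,t=1,-]
e9 deliver 4→0: 0[coor,t=1,x]
e10 deliver 0→4: 4[part,t=1,x]
e11 timeout(0): 0[coor,t=2,x]
e12 deliver 0→2: 2[part,t=1,x]
e13 deliver 2→0: ·
e14 deliver 0→1: 1[part,t=1,x]
e15 deliver 1→0: ·
e16 deliver 0→4: 4[part,t=2,x]
e17 deliver 4→0: ·
e18 deliver 4→3: ·
e19 deliver 2→1: ·
e20 propose(0,'s'): 0[coor,t=3,x]
e21 deliver 0→1: 1[part,t=2,x]
e22 deliver 1→0: ·
e23 deliver 0→3: 3[part,t=1,x]
e24 deliver 3→0: ·
e25 deliver 0→4: 4[part,t=3,x]
e26 deliver 4→0: ·
e27 propose(0,'s'): 0[coor,t=4,x]
e28 crash(1): 1[✗part,t=2,x]
e29 propose(0,'s'): 0[coor,t=5,x]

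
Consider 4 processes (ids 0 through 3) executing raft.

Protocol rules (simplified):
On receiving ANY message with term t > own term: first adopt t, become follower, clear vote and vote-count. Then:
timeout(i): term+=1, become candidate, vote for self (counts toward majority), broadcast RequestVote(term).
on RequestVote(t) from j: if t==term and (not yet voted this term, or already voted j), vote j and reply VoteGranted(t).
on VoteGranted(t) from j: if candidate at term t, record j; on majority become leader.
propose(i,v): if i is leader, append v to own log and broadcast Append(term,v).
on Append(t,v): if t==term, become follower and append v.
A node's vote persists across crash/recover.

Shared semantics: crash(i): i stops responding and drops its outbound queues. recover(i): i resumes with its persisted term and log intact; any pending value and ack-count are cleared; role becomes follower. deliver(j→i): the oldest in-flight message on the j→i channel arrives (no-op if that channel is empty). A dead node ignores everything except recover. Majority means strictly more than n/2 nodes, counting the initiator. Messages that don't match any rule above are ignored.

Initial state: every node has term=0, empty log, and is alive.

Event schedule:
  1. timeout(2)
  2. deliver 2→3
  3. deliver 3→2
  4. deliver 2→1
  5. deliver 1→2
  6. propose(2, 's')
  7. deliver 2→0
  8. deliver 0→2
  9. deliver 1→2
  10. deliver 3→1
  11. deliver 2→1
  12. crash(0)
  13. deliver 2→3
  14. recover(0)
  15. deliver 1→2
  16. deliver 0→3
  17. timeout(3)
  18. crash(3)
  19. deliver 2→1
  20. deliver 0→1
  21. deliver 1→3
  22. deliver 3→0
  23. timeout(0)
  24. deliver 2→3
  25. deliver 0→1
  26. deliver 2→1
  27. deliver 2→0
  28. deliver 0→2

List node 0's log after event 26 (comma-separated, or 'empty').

empty

[1] timeout(2) → N2(cand t1 [-])
[2] deliver 2→3 → N3(foll t1 [-])
[3] deliver 3→2 → ∅
[4] deliver 2→1 → N1(foll t1 [-])
[5] deliver 1→2 → N2(lead t1 [-])
[6] propose(2,'s') → N2(lead t1 [s])
[7] deliver 2→0 → N0(foll t1 [-])
[8] deliver 0→2 → ∅
[9] deliver 1→2 → ∅
[10] deliver 3→1 → ∅
[11] deliver 2→1 → N1(foll t1 [s])
[12] crash(0) → N0(✗foll t1 [-])
[13] deliver 2→3 → N3(foll t1 [s])
[14] recover(0) → N0(foll t1 [-])
[15] deliver 1→2 → ∅
[16] deliver 0→3 → ∅
[17] timeout(3) → N3(cand t2 [s])
[18] crash(3) → N3(✗cand t2 [s])
[19] deliver 2→1 → ∅
[20] deliver 0→1 → ∅
[21] deliver 1→3 → ∅
[22] deliver 3→0 → ∅
[23] timeout(0) → N0(cand t2 [-])
[24] deliver 2→3 → ∅
[25] deliver 0→1 → N1(foll t2 [s])
[26] deliver 2→1 → ∅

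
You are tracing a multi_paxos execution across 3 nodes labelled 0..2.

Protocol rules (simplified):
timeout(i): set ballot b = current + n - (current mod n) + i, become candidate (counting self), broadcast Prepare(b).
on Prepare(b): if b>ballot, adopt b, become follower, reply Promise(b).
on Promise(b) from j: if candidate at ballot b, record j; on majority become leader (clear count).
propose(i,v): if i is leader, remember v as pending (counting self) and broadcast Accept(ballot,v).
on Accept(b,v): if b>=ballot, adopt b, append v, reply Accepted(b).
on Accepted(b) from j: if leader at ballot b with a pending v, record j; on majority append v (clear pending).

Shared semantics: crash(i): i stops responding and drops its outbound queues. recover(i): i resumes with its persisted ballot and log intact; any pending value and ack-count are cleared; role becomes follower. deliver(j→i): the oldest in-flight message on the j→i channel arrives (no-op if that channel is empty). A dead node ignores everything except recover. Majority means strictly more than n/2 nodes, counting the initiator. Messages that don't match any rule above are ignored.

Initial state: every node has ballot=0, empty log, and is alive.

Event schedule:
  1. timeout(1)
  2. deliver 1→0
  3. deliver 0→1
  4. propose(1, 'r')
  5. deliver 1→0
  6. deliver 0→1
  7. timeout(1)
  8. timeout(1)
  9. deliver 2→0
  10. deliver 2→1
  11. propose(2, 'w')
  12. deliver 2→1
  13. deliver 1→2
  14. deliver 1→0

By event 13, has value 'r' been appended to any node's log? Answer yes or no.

e1 timeout(1): 1[cand,b=4,-]
e2 deliver 1→0: 0[foll,b=4,-]
e3 deliver 0→1: 1[lead,b=4,-]
e4 propose(1,'r'): ·
e5 deliver 1→0: 0[foll,b=4,r]
e6 deliver 0→1: 1[lead,b=4,r]
e7 timeout(1): 1[cand,b=7,r]
e8 timeout(1): 1[cand,b=10,r]
e9 deliver 2→0: ·
e10 deliver 2→1: ·
e11 propose(2,'w'): ·
e12 deliver 2→1: ·
e13 deliver 1→2: 2[foll,b=4,-]

yes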